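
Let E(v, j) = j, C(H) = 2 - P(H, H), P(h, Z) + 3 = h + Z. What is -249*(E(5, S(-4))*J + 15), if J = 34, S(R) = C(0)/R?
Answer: 13695/2 ≈ 6847.5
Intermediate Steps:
P(h, Z) = -3 + Z + h (P(h, Z) = -3 + (h + Z) = -3 + (Z + h) = -3 + Z + h)
C(H) = 5 - 2*H (C(H) = 2 - (-3 + H + H) = 2 - (-3 + 2*H) = 2 + (3 - 2*H) = 5 - 2*H)
S(R) = 5/R (S(R) = (5 - 2*0)/R = (5 + 0)/R = 5/R)
-249*(E(5, S(-4))*J + 15) = -249*((5/(-4))*34 + 15) = -249*((5*(-¼))*34 + 15) = -249*(-5/4*34 + 15) = -249*(-85/2 + 15) = -249*(-55/2) = 13695/2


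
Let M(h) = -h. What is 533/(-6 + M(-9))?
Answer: 533/3 ≈ 177.67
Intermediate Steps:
533/(-6 + M(-9)) = 533/(-6 - 1*(-9)) = 533/(-6 + 9) = 533/3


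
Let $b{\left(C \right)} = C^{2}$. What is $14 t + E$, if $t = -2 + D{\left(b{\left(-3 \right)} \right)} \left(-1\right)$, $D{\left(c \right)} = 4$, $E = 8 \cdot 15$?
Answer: $36$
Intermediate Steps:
$E = 120$
$t = -6$ ($t = -2 + 4 \left(-1\right) = -2 - 4 = -6$)
$14 t + E = 14 \left(-6\right) + 120 = -84 + 120 = 36$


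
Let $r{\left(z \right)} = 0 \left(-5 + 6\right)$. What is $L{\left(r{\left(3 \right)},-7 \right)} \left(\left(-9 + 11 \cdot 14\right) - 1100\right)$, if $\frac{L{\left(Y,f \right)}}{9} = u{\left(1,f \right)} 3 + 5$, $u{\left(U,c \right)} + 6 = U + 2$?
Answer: $34380$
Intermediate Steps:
$u{\left(U,c \right)} = -4 + U$ ($u{\left(U,c \right)} = -6 + \left(U + 2\right) = -6 + \left(2 + U\right) = -4 + U$)
$r{\left(z \right)} = 0$ ($r{\left(z \right)} = 0 \cdot 1 = 0$)
$L{\left(Y,f \right)} = -36$ ($L{\left(Y,f \right)} = 9 \left(\left(-4 + 1\right) 3 + 5\right) = 9 \left(\left(-3\right) 3 + 5\right) = 9 \left(-9 + 5\right) = 9 \left(-4\right) = -36$)
$L{\left(r{\left(3 \right)},-7 \right)} \left(\left(-9 + 11 \cdot 14\right) - 1100\right) = - 36 \left(\left(-9 + 11 \cdot 14\right) - 1100\right) = - 36 \left(\left(-9 + 154\right) - 1100\right) = - 36 \left(145 - 1100\right) = \left(-36\right) \left(-955\right) = 34380$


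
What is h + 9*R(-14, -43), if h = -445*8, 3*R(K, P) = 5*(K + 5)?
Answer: -3695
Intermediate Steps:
R(K, P) = 25/3 + 5*K/3 (R(K, P) = (5*(K + 5))/3 = (5*(5 + K))/3 = (25 + 5*K)/3 = 25/3 + 5*K/3)
h = -3560
h + 9*R(-14, -43) = -3560 + 9*(25/3 + (5/3)*(-14)) = -3560 + 9*(25/3 - 70/3) = -3560 + 9*(-15) = -3560 - 135 = -3695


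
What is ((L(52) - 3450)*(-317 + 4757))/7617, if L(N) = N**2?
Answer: -1104080/2539 ≈ -434.85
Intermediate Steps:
((L(52) - 3450)*(-317 + 4757))/7617 = ((52**2 - 3450)*(-317 + 4757))/7617 = ((2704 - 3450)*4440)*(1/7617) = -746*4440*(1/7617) = -3312240*1/7617 = -1104080/2539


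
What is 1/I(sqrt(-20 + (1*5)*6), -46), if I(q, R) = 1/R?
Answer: -46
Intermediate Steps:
1/I(sqrt(-20 + (1*5)*6), -46) = 1/(1/(-46)) = 1/(-1/46) = -46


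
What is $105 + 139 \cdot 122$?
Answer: $17063$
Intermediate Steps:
$105 + 139 \cdot 122 = 105 + 16958 = 17063$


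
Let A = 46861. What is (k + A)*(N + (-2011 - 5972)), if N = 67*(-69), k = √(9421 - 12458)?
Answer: -590729766 - 12606*I*√3037 ≈ -5.9073e+8 - 6.947e+5*I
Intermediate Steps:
k = I*√3037 (k = √(-3037) = I*√3037 ≈ 55.109*I)
N = -4623
(k + A)*(N + (-2011 - 5972)) = (I*√3037 + 46861)*(-4623 + (-2011 - 5972)) = (46861 + I*√3037)*(-4623 - 7983) = (46861 + I*√3037)*(-12606) = -590729766 - 12606*I*√3037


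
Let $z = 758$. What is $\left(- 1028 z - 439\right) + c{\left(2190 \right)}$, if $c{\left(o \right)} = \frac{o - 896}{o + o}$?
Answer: $- \frac{1707461323}{2190} \approx -7.7966 \cdot 10^{5}$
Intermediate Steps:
$c{\left(o \right)} = \frac{-896 + o}{2 o}$
$\left(- 1028 z - 439\right) + c{\left(2190 \right)} = \left(\left(-1028\right) 758 - 439\right) + \frac{-896 + 2190}{2 \cdot 2190} = \left(-779224 - 439\right) + \frac{1}{2} \cdot \frac{1}{2190} \cdot 1294 = -779663 + \frac{647}{2190} = - \frac{1707461323}{2190}$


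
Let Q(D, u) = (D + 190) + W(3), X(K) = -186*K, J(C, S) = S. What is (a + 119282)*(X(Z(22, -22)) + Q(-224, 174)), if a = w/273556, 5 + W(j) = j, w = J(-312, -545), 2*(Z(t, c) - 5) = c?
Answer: 8810182686690/68389 ≈ 1.2882e+8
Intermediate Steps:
Z(t, c) = 5 + c/2
w = -545
W(j) = -5 + j
a = -545/273556 ≈ -0.0019923
Q(D, u) = 188 + D (Q(D, u) = (D + 190) + (-5 + 3) = (190 + D) - 2 = 188 + D)
(a + 119282)*(X(Z(22, -22)) + Q(-224, 174)) = (-545/273556 + 119282)*(-186*(5 + (½)*(-22)) + (188 - 224)) = 32630306247*(-186*(5 - 11) - 36)/273556 = 32630306247*(-186*(-6) - 36)/273556 = 32630306247*(1116 - 36)/273556 = (32630306247/273556)*1080 = 8810182686690/68389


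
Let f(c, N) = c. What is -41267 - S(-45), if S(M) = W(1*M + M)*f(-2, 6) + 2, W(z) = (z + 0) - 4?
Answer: -41457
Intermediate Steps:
W(z) = -4 + z (W(z) = z - 4 = -4 + z)
S(M) = 10 - 4*M (S(M) = (-4 + (1*M + M))*(-2) + 2 = (-4 + (M + M))*(-2) + 2 = (-4 + 2*M)*(-2) + 2 = (8 - 4*M) + 2 = 10 - 4*M)
-41267 - S(-45) = -41267 - (10 - 4*(-45)) = -41267 - (10 + 180) = -41267 - 1*190 = -41267 - 190 = -41457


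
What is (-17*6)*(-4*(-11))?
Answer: -4488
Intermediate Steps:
(-17*6)*(-4*(-11)) = -102*44 = -4488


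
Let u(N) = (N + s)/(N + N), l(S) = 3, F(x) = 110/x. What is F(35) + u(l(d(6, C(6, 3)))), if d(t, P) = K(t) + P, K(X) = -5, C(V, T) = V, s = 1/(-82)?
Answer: 12539/3444 ≈ 3.6408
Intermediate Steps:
s = -1/82 ≈ -0.012195
d(t, P) = -5 + P
u(N) = (-1/82 + N)/(2*N) (u(N) = (N - 1/82)/(N + N) = (-1/82 + N)/((2*N)) = (-1/82 + N)*(1/(2*N)) = (-1/82 + N)/(2*N))
F(35) + u(l(d(6, C(6, 3)))) = 110/35 + (1/164)*(-1 + 82*3)/3 = 110*(1/35) + (1/164)*(1/3)*(-1 + 246) = 22/7 + (1/164)*(1/3)*245 = 22/7 + 245/492 = 12539/3444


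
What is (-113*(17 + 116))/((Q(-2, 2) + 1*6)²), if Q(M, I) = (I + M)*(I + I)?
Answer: -15029/36 ≈ -417.47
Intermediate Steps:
Q(M, I) = 2*I*(I + M) (Q(M, I) = (I + M)*(2*I) = 2*I*(I + M))
(-113*(17 + 116))/((Q(-2, 2) + 1*6)²) = (-113*(17 + 116))/((2*2*(2 - 2) + 1*6)²) = (-113*133)/((2*2*0 + 6)²) = -15029/(0 + 6)² = -15029/(6²) = -15029/36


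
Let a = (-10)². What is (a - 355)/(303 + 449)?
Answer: -255/752 ≈ -0.33910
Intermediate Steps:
a = 100
(a - 355)/(303 + 449) = (100 - 355)/(303 + 449) = -255/752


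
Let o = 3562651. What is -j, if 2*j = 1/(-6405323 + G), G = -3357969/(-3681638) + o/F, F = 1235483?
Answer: 2274300580577/29135242370261506377 ≈ 7.8060e-8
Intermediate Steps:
G = 17265104916365/4548601161154 (G = -3357969/(-3681638) + 3562651/1235483 = -3357969*(-1/3681638) + 3562651*(1/1235483) = 3357969/3681638 + 3562651/1235483 = 17265104916365/4548601161154 ≈ 3.7957)
j = -2274300580577/29135242370261506377 (j = 1/(2*(-6405323 + 17265104916365/4548601161154)) = 1/(2*(-29135242370261506377/4548601161154)) = (1/2)*(-4548601161154/29135242370261506377) = -2274300580577/29135242370261506377 ≈ -7.8060e-8)
-j = -1*(-2274300580577/29135242370261506377) = 2274300580577/29135242370261506377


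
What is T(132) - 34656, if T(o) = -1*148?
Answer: -34804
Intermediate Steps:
T(o) = -148
T(132) - 34656 = -148 - 34656 = -34804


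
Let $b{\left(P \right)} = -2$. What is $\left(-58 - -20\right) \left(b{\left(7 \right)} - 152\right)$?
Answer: $5852$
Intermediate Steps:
$\left(-58 - -20\right) \left(b{\left(7 \right)} - 152\right) = \left(-58 - -20\right) \left(-2 - 152\right) = \left(-58 + 20\right) \left(-154\right) = \left(-38\right) \left(-154\right) = 5852$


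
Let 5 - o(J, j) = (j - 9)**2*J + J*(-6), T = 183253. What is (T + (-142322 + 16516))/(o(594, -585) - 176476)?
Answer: -57447/209757491 ≈ -0.00027387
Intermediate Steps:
o(J, j) = 5 + 6*J - J*(-9 + j)**2 (o(J, j) = 5 - ((j - 9)**2*J + J*(-6)) = 5 - ((-9 + j)**2*J - 6*J) = 5 - (J*(-9 + j)**2 - 6*J) = 5 - (-6*J + J*(-9 + j)**2) = 5 + (6*J - J*(-9 + j)**2) = 5 + 6*J - J*(-9 + j)**2)
(T + (-142322 + 16516))/(o(594, -585) - 176476) = (183253 + (-142322 + 16516))/((5 + 6*594 - 1*594*(-9 - 585)**2) - 176476) = (183253 - 125806)/((5 + 3564 - 1*594*(-594)**2) - 176476) = 57447/((5 + 3564 - 1*594*352836) - 176476) = 57447/((5 + 3564 - 209584584) - 176476) = 57447/(-209581015 - 176476) = 57447/(-209757491) = 57447*(-1/209757491) = -57447/209757491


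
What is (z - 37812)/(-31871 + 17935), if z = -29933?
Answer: 67745/13936 ≈ 4.8612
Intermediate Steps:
(z - 37812)/(-31871 + 17935) = (-29933 - 37812)/(-31871 + 17935) = -67745/(-13936) = -67745*(-1/13936) = 67745/13936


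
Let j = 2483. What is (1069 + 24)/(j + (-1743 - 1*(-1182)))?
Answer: 1093/1922 ≈ 0.56868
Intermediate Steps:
(1069 + 24)/(j + (-1743 - 1*(-1182))) = (1069 + 24)/(2483 + (-1743 - 1*(-1182))) = 1093/(2483 + (-1743 + 1182)) = 1093/(2483 - 561) = 1093/1922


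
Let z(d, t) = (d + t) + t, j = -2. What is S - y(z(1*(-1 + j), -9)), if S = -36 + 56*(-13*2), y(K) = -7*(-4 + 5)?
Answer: -1485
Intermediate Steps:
z(d, t) = d + 2*t
y(K) = -7 (y(K) = -7*1 = -7)
S = -1492 (S = -36 + 56*(-26) = -36 - 1456 = -1492)
S - y(z(1*(-1 + j), -9)) = -1492 - 1*(-7) = -1492 + 7 = -1485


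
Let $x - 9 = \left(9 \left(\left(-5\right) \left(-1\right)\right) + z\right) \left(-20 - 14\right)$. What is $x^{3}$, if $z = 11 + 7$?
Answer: $-9704486637$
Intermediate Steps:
$z = 18$
$x = -2133$ ($x = 9 + \left(9 \left(\left(-5\right) \left(-1\right)\right) + 18\right) \left(-20 - 14\right) = 9 + \left(9 \cdot 5 + 18\right) \left(-34\right) = 9 + \left(45 + 18\right) \left(-34\right) = 9 + 63 \left(-34\right) = 9 - 2142 = -2133$)
$x^{3} = \left(-2133\right)^{3} = -9704486637$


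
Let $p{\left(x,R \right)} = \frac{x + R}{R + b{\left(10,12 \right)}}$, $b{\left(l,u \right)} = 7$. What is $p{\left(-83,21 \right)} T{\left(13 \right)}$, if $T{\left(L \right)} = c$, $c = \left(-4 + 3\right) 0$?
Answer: $0$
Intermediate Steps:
$c = 0$ ($c = \left(-1\right) 0 = 0$)
$p{\left(x,R \right)} = \frac{R + x}{7 + R}$ ($p{\left(x,R \right)} = \frac{x + R}{R + 7} = \frac{R + x}{7 + R}$)
$T{\left(L \right)} = 0$
$p{\left(-83,21 \right)} T{\left(13 \right)} = \frac{21 - 83}{7 + 21} \cdot 0 = \frac{1}{28} \left(-62\right) 0 = \left(- \frac{31}{14}\right) 0 = 0$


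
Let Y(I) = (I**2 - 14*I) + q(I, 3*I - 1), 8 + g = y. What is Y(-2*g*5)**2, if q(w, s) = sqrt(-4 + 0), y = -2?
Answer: 73959996 + 34400*I ≈ 7.396e+7 + 34400.0*I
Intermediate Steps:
g = -10 (g = -8 - 2 = -10)
q(w, s) = 2*I (q(w, s) = sqrt(-4) = 2*I)
Y(I) = I**2 - 14*I + 2*I (Y(I) = (I**2 - 14*I) + 2*I = I**2 - 14*I + 2*I)
Y(-2*g*5)**2 = ((-2*(-10)*5)**2 - 14*(-2*(-10))*5 + 2*I)**2 = ((20*5)**2 - 280*5 + 2*I)**2 = (100**2 - 14*100 + 2*I)**2 = (10000 - 1400 + 2*I)**2 = (8600 + 2*I)**2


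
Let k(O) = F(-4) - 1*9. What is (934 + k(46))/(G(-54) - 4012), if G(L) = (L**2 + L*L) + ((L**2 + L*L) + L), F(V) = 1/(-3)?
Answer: 1387/11397 ≈ 0.12170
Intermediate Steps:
F(V) = -1/3
G(L) = L + 4*L**2 (G(L) = (L**2 + L**2) + ((L**2 + L**2) + L) = 2*L**2 + (2*L**2 + L) = 2*L**2 + (L + 2*L**2) = L + 4*L**2)
k(O) = -28/3 (k(O) = -1/3 - 1*9 = -1/3 - 9 = -28/3)
(934 + k(46))/(G(-54) - 4012) = (934 - 28/3)/(-54*(1 + 4*(-54)) - 4012) = 2774/(3*(-54*(1 - 216) - 4012)) = 2774/(3*(-54*(-215) - 4012)) = 2774/(3*(11610 - 4012)) = (2774/3)/7598 = (2774/3)*(1/7598) = 1387/11397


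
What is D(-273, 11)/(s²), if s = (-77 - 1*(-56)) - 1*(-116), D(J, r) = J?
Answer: -273/9025 ≈ -0.030249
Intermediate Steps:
s = 95 (s = (-77 + 56) + 116 = -21 + 116 = 95)
D(-273, 11)/(s²) = -273/(95²) = -273/9025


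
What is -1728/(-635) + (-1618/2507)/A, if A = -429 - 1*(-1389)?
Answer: 415778473/152826720 ≈ 2.7206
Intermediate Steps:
A = 960 (A = -429 + 1389 = 960)
-1728/(-635) + (-1618/2507)/A = -1728/(-635) - 1618/2507/960 = -1728*(-1/635) - 1618*1/2507*(1/960) = 1728/635 - 1618/2507*1/960 = 1728/635 - 809/1203360 = 415778473/152826720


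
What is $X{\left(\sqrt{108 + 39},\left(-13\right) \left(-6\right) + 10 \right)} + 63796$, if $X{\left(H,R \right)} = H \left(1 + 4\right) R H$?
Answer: $128476$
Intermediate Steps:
$X{\left(H,R \right)} = 5 R H^{2}$ ($X{\left(H,R \right)} = H 5 R H = 5 H R H = 5 R H^{2}$)
$X{\left(\sqrt{108 + 39},\left(-13\right) \left(-6\right) + 10 \right)} + 63796 = 5 \left(\left(-13\right) \left(-6\right) + 10\right) \left(\sqrt{108 + 39}\right)^{2} + 63796 = 5 \left(78 + 10\right) \left(\sqrt{147}\right)^{2} + 63796 = 5 \cdot 88 \left(7 \sqrt{3}\right)^{2} + 63796 = 5 \cdot 88 \cdot 147 + 63796 = 64680 + 63796 = 128476$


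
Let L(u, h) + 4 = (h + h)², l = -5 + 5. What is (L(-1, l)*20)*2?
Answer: -160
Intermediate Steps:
l = 0
L(u, h) = -4 + 4*h² (L(u, h) = -4 + (h + h)² = -4 + (2*h)² = -4 + 4*h²)
(L(-1, l)*20)*2 = ((-4 + 4*0²)*20)*2 = ((-4 + 4*0)*20)*2 = ((-4 + 0)*20)*2 = -4*20*2 = -80*2 = -160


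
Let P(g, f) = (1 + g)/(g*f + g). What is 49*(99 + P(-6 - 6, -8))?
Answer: 58135/12 ≈ 4844.6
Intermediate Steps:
P(g, f) = (1 + g)/(g + f*g) (P(g, f) = (1 + g)/(f*g + g) = (1 + g)/(g + f*g))
49*(99 + P(-6 - 6, -8)) = 49*(99 + (1 + (-6 - 6))/((-6 - 6)*(1 - 8))) = 49*(99 + (1 - 12)/(-12*(-7))) = 49*(99 - 1/12*(-⅐)*(-11)) = 49*(99 - 11/84) = 49*(8305/84) = 58135/12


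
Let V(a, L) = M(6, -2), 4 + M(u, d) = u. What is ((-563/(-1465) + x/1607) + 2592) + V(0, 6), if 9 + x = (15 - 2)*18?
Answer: 6108171836/2354255 ≈ 2594.5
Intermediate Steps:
M(u, d) = -4 + u
V(a, L) = 2 (V(a, L) = -4 + 6 = 2)
x = 225 (x = -9 + (15 - 2)*18 = -9 + 13*18 = -9 + 234 = 225)
((-563/(-1465) + x/1607) + 2592) + V(0, 6) = ((-563/(-1465) + 225/1607) + 2592) + 2 = ((-563*(-1/1465) + 225*(1/1607)) + 2592) + 2 = ((563/1465 + 225/1607) + 2592) + 2 = (1234366/2354255 + 2592) + 2 = 6103463326/2354255 + 2 = 6108171836/2354255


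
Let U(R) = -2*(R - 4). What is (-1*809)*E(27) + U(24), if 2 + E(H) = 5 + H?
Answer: -24310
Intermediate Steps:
E(H) = 3 + H (E(H) = -2 + (5 + H) = 3 + H)
U(R) = 8 - 2*R (U(R) = -2*(-4 + R) = 8 - 2*R)
(-1*809)*E(27) + U(24) = (-1*809)*(3 + 27) + (8 - 2*24) = -809*30 + (8 - 48) = -24270 - 40 = -24310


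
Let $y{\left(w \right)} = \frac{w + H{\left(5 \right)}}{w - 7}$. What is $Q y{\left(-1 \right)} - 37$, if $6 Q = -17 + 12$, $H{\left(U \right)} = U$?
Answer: $- \frac{439}{12} \approx -36.583$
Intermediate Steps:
$Q = - \frac{5}{6}$ ($Q = \frac{-17 + 12}{6} = \frac{1}{6} \left(-5\right) = - \frac{5}{6} \approx -0.83333$)
$y{\left(w \right)} = \frac{5 + w}{-7 + w}$ ($y{\left(w \right)} = \frac{w + 5}{w - 7} = \frac{5 + w}{-7 + w}$)
$Q y{\left(-1 \right)} - 37 = - \frac{5 \frac{5 - 1}{-7 - 1}}{6} - 37 = - \frac{5 \frac{1}{-8} \cdot 4}{6} - 37 = - \frac{5 \left(\left(- \frac{1}{8}\right) 4\right)}{6} - 37 = \left(- \frac{5}{6}\right) \left(- \frac{1}{2}\right) - 37 = \frac{5}{12} - 37 = - \frac{439}{12}$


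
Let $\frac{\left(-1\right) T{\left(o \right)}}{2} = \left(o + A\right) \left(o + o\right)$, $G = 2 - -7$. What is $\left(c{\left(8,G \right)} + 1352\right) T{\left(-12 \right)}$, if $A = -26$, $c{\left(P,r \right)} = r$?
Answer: $-2482464$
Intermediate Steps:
$G = 9$ ($G = 2 + 7 = 9$)
$T{\left(o \right)} = - 4 o \left(-26 + o\right)$ ($T{\left(o \right)} = - 2 \left(o - 26\right) \left(o + o\right) = - 2 \left(-26 + o\right) 2 o = - 2 \cdot 2 o \left(-26 + o\right) = - 4 o \left(-26 + o\right)$)
$\left(c{\left(8,G \right)} + 1352\right) T{\left(-12 \right)} = \left(9 + 1352\right) 4 \left(-12\right) \left(26 - -12\right) = 1361 \cdot 4 \left(-12\right) \left(26 + 12\right) = 1361 \cdot 4 \left(-12\right) 38 = 1361 \left(-1824\right) = -2482464$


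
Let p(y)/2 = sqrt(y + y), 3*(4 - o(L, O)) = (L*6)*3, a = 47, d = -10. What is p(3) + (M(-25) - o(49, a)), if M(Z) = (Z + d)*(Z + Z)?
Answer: 2040 + 2*sqrt(6) ≈ 2044.9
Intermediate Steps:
M(Z) = 2*Z*(-10 + Z) (M(Z) = (Z - 10)*(Z + Z) = (-10 + Z)*(2*Z) = 2*Z*(-10 + Z))
o(L, O) = 4 - 6*L (o(L, O) = 4 - L*6*3/3 = 4 - 6*L*3/3 = 4 - 6*L)
p(y) = 2*sqrt(2)*sqrt(y) (p(y) = 2*sqrt(y + y) = 2*sqrt(2*y) = 2*(sqrt(2)*sqrt(y)) = 2*sqrt(2)*sqrt(y))
p(3) + (M(-25) - o(49, a)) = 2*sqrt(2)*sqrt(3) + (2*(-25)*(-10 - 25) - (4 - 6*49)) = 2*sqrt(6) + (2*(-25)*(-35) - (4 - 294)) = 2*sqrt(6) + (1750 - 1*(-290)) = 2*sqrt(6) + (1750 + 290) = 2*sqrt(6) + 2040 = 2040 + 2*sqrt(6)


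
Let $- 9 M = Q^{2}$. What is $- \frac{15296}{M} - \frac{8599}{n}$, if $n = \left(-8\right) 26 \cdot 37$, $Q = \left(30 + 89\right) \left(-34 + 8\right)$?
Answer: $\frac{1603389979}{1416779728} \approx 1.1317$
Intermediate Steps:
$Q = -3094$ ($Q = 119 \left(-26\right) = -3094$)
$M = - \frac{9572836}{9}$ ($M = - \frac{\left(-3094\right)^{2}}{9} = \left(- \frac{1}{9}\right) 9572836 = - \frac{9572836}{9} \approx -1.0636 \cdot 10^{6}$)
$n = -7696$ ($n = \left(-208\right) 37 = -7696$)
$- \frac{15296}{M} - \frac{8599}{n} = - \frac{15296}{- \frac{9572836}{9}} - \frac{8599}{-7696} = \left(-15296\right) \left(- \frac{9}{9572836}\right) - - \frac{8599}{7696} = \frac{34416}{2393209} + \frac{8599}{7696} = \frac{1603389979}{1416779728}$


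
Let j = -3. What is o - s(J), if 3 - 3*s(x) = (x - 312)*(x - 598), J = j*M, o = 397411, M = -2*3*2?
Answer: 449114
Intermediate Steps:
M = -12 (M = -6*2 = -12)
J = 36 (J = -3*(-12) = 36)
s(x) = 1 - (-598 + x)*(-312 + x)/3 (s(x) = 1 - (x - 312)*(x - 598)/3 = 1 - (-312 + x)*(-598 + x)/3 = 1 - (-598 + x)*(-312 + x)/3)
o - s(J) = 397411 - (-62191 - ⅓*36² + (910/3)*36) = 397411 - (-62191 - ⅓*1296 + 10920) = 397411 - (-62191 - 432 + 10920) = 397411 - 1*(-51703) = 397411 + 51703 = 449114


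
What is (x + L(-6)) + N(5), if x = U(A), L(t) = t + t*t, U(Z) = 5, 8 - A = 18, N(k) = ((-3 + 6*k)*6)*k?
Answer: 845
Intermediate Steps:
N(k) = k*(-18 + 36*k) (N(k) = (-18 + 36*k)*k = k*(-18 + 36*k))
A = -10 (A = 8 - 1*18 = 8 - 18 = -10)
L(t) = t + t²
x = 5
(x + L(-6)) + N(5) = (5 - 6*(1 - 6)) + 18*5*(-1 + 2*5) = (5 - 6*(-5)) + 18*5*(-1 + 10) = (5 + 30) + 18*5*9 = 35 + 810 = 845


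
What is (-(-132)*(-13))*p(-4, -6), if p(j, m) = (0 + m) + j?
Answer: 17160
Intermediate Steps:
p(j, m) = j + m (p(j, m) = m + j = j + m)
(-(-132)*(-13))*p(-4, -6) = (-(-132)*(-13))*(-4 - 6) = -33*52*(-10) = -1716*(-10) = 17160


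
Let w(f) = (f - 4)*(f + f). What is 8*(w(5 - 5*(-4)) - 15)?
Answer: 8280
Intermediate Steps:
w(f) = 2*f*(-4 + f) (w(f) = (-4 + f)*(2*f) = 2*f*(-4 + f))
8*(w(5 - 5*(-4)) - 15) = 8*(2*(5 - 5*(-4))*(-4 + (5 - 5*(-4))) - 15) = 8*(2*(5 + 20)*(-4 + (5 + 20)) - 15) = 8*(2*25*(-4 + 25) - 15) = 8*(2*25*21 - 15) = 8*(1050 - 15) = 8*1035 = 8280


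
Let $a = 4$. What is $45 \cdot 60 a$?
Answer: $10800$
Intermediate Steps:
$45 \cdot 60 a = 45 \cdot 60 \cdot 4 = 2700 \cdot 4 = 10800$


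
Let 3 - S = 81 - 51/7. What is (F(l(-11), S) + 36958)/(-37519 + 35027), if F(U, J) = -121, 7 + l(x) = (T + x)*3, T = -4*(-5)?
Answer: -36837/2492 ≈ -14.782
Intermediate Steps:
S = -495/7 (S = 3 - (81 - 51/7) = 3 - 1*516/7 = 3 - 516/7 = -495/7 ≈ -70.714)
T = 20
l(x) = 53 + 3*x (l(x) = -7 + (20 + x)*3 = -7 + (60 + 3*x) = 53 + 3*x)
(F(l(-11), S) + 36958)/(-37519 + 35027) = (-121 + 36958)/(-37519 + 35027) = 36837/(-2492) = 36837*(-1/2492) = -36837/2492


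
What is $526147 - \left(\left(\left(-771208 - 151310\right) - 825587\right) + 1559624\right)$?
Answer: $714628$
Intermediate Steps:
$526147 - \left(\left(\left(-771208 - 151310\right) - 825587\right) + 1559624\right) = 526147 - \left(\left(-922518 - 825587\right) + 1559624\right) = 526147 - \left(-1748105 + 1559624\right) = 526147 - -188481 = 526147 + 188481 = 714628$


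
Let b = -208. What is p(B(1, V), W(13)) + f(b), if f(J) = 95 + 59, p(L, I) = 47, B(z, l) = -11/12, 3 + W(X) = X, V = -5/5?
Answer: 201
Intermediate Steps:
V = -1 (V = -5*1/5 = -1)
W(X) = -3 + X
B(z, l) = -11/12 (B(z, l) = -11*1/12 = -11/12)
f(J) = 154
p(B(1, V), W(13)) + f(b) = 47 + 154 = 201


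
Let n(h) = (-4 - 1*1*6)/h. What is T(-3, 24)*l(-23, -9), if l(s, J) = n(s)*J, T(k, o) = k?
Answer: 270/23 ≈ 11.739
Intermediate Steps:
n(h) = -10/h (n(h) = (-4 - 1*6)/h = (-4 - 6)/h = -10/h)
l(s, J) = -10*J/s (l(s, J) = (-10/s)*J = -10*J/s)
T(-3, 24)*l(-23, -9) = -(-30)*(-9)/(-23) = -(-30)*(-9)*(-1)/23 = -3*(-90/23) = 270/23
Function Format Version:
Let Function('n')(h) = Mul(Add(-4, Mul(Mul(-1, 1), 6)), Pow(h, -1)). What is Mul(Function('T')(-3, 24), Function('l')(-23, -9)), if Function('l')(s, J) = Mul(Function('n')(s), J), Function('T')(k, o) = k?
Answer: Rational(270, 23) ≈ 11.739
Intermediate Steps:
Function('n')(h) = Mul(-10, Pow(h, -1)) (Function('n')(h) = Mul(Add(-4, Mul(-1, 6)), Pow(h, -1)) = Mul(Add(-4, -6), Pow(h, -1)) = Mul(-10, Pow(h, -1)))
Function('l')(s, J) = Mul(-10, J, Pow(s, -1)) (Function('l')(s, J) = Mul(Mul(-10, Pow(s, -1)), J) = Mul(-10, J, Pow(s, -1)))
Mul(Function('T')(-3, 24), Function('l')(-23, -9)) = Mul(-3, Mul(-10, -9, Pow(-23, -1))) = Mul(-3, Mul(-10, -9, Rational(-1, 23))) = Mul(-3, Rational(-90, 23)) = Rational(270, 23)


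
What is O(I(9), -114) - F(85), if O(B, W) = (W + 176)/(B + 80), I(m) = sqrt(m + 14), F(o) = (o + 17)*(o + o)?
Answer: -110572220/6377 - 62*sqrt(23)/6377 ≈ -17339.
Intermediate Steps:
F(o) = 2*o*(17 + o) (F(o) = (17 + o)*(2*o) = 2*o*(17 + o))
I(m) = sqrt(14 + m)
O(B, W) = (176 + W)/(80 + B)
O(I(9), -114) - F(85) = (176 - 114)/(80 + sqrt(14 + 9)) - 2*85*(17 + 85) = 62/(80 + sqrt(23)) - 2*85*102 = 62/(80 + sqrt(23)) - 1*17340 = 62/(80 + sqrt(23)) - 17340 = -17340 + 62/(80 + sqrt(23))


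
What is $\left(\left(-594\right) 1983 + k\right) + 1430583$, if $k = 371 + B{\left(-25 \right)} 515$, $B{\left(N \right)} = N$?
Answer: $240177$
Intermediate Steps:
$k = -12504$ ($k = 371 - 12875 = -12504$)
$\left(\left(-594\right) 1983 + k\right) + 1430583 = \left(\left(-594\right) 1983 - 12504\right) + 1430583 = \left(-1177902 - 12504\right) + 1430583 = -1190406 + 1430583 = 240177$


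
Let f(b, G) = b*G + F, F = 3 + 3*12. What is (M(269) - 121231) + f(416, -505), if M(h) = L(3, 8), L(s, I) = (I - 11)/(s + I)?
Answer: -3643995/11 ≈ -3.3127e+5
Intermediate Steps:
F = 39 (F = 3 + 36 = 39)
L(s, I) = (-11 + I)/(I + s)
f(b, G) = 39 + G*b (f(b, G) = b*G + 39 = G*b + 39 = 39 + G*b)
M(h) = -3/11 (M(h) = (-11 + 8)/(8 + 3) = -3/11)
(M(269) - 121231) + f(416, -505) = (-3/11 - 121231) + (39 - 505*416) = -1333544/11 + (39 - 210080) = -1333544/11 - 210041 = -3643995/11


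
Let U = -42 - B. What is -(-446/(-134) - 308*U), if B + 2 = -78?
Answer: 783945/67 ≈ 11701.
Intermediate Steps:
B = -80 (B = -2 - 78 = -80)
U = 38 (U = -42 - 1*(-80) = -42 + 80 = 38)
-(-446/(-134) - 308*U) = -(-446/(-134) - 308*38) = -(-446*(-1/134) - 11704) = -(223/67 - 11704) = -1*(-783945/67) = 783945/67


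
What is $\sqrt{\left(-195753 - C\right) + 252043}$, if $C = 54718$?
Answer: $2 \sqrt{393} \approx 39.648$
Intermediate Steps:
$\sqrt{\left(-195753 - C\right) + 252043} = \sqrt{\left(-195753 - 54718\right) + 252043} = \sqrt{-250471 + 252043} = \sqrt{1572} = 2 \sqrt{393}$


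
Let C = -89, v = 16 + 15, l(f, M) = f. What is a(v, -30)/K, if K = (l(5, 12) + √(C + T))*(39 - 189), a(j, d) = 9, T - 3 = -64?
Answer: -3/1750 + 3*I*√6/1750 ≈ -0.0017143 + 0.0041991*I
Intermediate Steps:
T = -61 (T = 3 - 64 = -61)
v = 31
K = -750 - 750*I*√6 (K = (5 + √(-89 - 61))*(39 - 189) = (5 + √(-150))*(-150) = (5 + 5*I*√6)*(-150) = -750 - 750*I*√6 ≈ -750.0 - 1837.1*I)
a(v, -30)/K = 9/(-750 - 750*I*√6)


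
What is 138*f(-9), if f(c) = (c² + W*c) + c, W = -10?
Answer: 22356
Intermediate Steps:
f(c) = c² - 9*c (f(c) = (c² - 10*c) + c = c² - 9*c)
138*f(-9) = 138*(-9*(-9 - 9)) = 138*(-9*(-18)) = 138*162 = 22356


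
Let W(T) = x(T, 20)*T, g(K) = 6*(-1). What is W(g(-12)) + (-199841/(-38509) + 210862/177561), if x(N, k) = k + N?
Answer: -530762457557/6837696549 ≈ -77.623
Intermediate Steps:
x(N, k) = N + k
g(K) = -6
W(T) = T*(20 + T) (W(T) = (T + 20)*T = (20 + T)*T = T*(20 + T))
W(g(-12)) + (-199841/(-38509) + 210862/177561) = -6*(20 - 6) + (-199841/(-38509) + 210862/177561) = -6*14 + (-199841*(-1/38509) + 210862*(1/177561)) = -84 + (199841/38509 + 210862/177561) = -84 + 43604052559/6837696549 = -530762457557/6837696549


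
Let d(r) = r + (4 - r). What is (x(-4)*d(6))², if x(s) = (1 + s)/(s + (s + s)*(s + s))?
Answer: 1/25 ≈ 0.040000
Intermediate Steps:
x(s) = (1 + s)/(s + 4*s²) (x(s) = (1 + s)/(s + (2*s)*(2*s)) = (1 + s)/(s + 4*s²))
d(r) = 4
(x(-4)*d(6))² = (((1 - 4)/((-4)*(1 + 4*(-4))))*4)² = (-¼*(-3)/(1 - 16)*4)² = (-¼*(-3)/(-15)*4)² = (-¼*(-1/15)*(-3)*4)² = (-1/20*4)² = (-⅕)² = 1/25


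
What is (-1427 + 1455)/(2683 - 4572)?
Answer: -28/1889 ≈ -0.014823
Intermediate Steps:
(-1427 + 1455)/(2683 - 4572) = 28/(-1889) = 28*(-1/1889) = -28/1889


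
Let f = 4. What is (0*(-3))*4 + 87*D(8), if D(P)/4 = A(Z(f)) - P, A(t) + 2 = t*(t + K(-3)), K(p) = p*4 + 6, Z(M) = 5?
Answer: -5220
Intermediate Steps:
K(p) = 6 + 4*p (K(p) = 4*p + 6 = 6 + 4*p)
A(t) = -2 + t*(-6 + t) (A(t) = -2 + t*(t + (6 + 4*(-3))) = -2 + t*(t + (6 - 12)) = -2 + t*(t - 6) = -2 + t*(-6 + t))
D(P) = -28 - 4*P (D(P) = 4*((-2 + 5² - 6*5) - P) = 4*((-2 + 25 - 30) - P) = 4*(-7 - P) = -28 - 4*P)
(0*(-3))*4 + 87*D(8) = (0*(-3))*4 + 87*(-28 - 4*8) = 0*4 + 87*(-28 - 32) = 0 + 87*(-60) = 0 - 5220 = -5220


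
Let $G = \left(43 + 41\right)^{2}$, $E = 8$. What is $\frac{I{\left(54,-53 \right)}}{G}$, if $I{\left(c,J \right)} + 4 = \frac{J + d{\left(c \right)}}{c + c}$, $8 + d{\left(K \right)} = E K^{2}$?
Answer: $\frac{22835}{762048} \approx 0.029965$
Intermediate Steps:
$d{\left(K \right)} = -8 + 8 K^{2}$
$I{\left(c,J \right)} = -4 + \frac{-8 + J + 8 c^{2}}{2 c}$ ($I{\left(c,J \right)} = -4 + \frac{J + \left(-8 + 8 c^{2}\right)}{c + c} = -4 + \frac{-8 + J + 8 c^{2}}{2 c}$)
$G = 7056$ ($G = 84^{2} = 7056$)
$\frac{I{\left(54,-53 \right)}}{G} = \frac{-4 - \frac{4}{54} + 4 \cdot 54 + \frac{1}{2} \left(-53\right) \frac{1}{54}}{7056} = \left(-4 - \frac{2}{27} + 216 + \frac{1}{2} \left(-53\right) \frac{1}{54}\right) \frac{1}{7056} = \left(-4 - \frac{2}{27} + 216 - \frac{53}{108}\right) \frac{1}{7056} = \frac{22835}{108} \cdot \frac{1}{7056} = \frac{22835}{762048}$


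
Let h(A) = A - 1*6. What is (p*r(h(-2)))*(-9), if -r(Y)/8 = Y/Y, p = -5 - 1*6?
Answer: -792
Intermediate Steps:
p = -11 (p = -5 - 6 = -11)
h(A) = -6 + A (h(A) = A - 6 = -6 + A)
r(Y) = -8 (r(Y) = -8*Y/Y = -8*1 = -8)
(p*r(h(-2)))*(-9) = -11*(-8)*(-9) = 88*(-9) = -792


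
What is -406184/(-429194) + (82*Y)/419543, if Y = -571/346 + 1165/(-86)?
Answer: 631856828672938/669753025963069 ≈ 0.94342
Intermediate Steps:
Y = -113049/7439 (Y = -571*1/346 + 1165*(-1/86) = -571/346 - 1165/86 = -113049/7439 ≈ -15.197)
-406184/(-429194) + (82*Y)/419543 = -406184/(-429194) + (82*(-113049/7439))/419543 = -406184*(-1/429194) - 9270018/7439*1/419543 = 203092/214597 - 9270018/3120980377 = 631856828672938/669753025963069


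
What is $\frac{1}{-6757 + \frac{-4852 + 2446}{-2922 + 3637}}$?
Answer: $- \frac{715}{4833661} \approx -0.00014792$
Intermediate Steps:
$\frac{1}{-6757 + \frac{-4852 + 2446}{-2922 + 3637}} = \frac{1}{-6757 - \frac{2406}{715}} = \frac{1}{- \frac{4833661}{715}} = - \frac{715}{4833661}$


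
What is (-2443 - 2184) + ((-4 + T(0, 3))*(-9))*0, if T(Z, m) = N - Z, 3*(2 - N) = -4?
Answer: -4627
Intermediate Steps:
N = 10/3 (N = 2 - ⅓*(-4) = 2 + 4/3 = 10/3 ≈ 3.3333)
T(Z, m) = 10/3 - Z
(-2443 - 2184) + ((-4 + T(0, 3))*(-9))*0 = (-2443 - 2184) + ((-4 + (10/3 - 1*0))*(-9))*0 = -4627 + ((-4 + (10/3 + 0))*(-9))*0 = -4627 + ((-4 + 10/3)*(-9))*0 = -4627 - ⅔*(-9)*0 = -4627 + 6*0 = -4627 + 0 = -4627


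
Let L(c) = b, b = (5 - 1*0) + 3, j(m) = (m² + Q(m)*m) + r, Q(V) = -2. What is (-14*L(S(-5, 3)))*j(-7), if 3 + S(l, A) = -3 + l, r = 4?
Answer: -7504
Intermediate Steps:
j(m) = 4 + m² - 2*m (j(m) = (m² - 2*m) + 4 = 4 + m² - 2*m)
S(l, A) = -6 + l (S(l, A) = -3 + (-3 + l) = -6 + l)
b = 8 (b = (5 + 0) + 3 = 5 + 3 = 8)
L(c) = 8
(-14*L(S(-5, 3)))*j(-7) = (-14*8)*(4 + (-7)² - 2*(-7)) = -112*(4 + 49 + 14) = -112*67 = -7504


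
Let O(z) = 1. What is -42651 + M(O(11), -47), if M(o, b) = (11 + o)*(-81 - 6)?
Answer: -43695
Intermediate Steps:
M(o, b) = -957 - 87*o (M(o, b) = (11 + o)*(-87) = -957 - 87*o)
-42651 + M(O(11), -47) = -42651 + (-957 - 87*1) = -42651 + (-957 - 87) = -42651 - 1044 = -43695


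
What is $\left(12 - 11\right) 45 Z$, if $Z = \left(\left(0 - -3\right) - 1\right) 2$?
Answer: $180$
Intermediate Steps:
$Z = 4$ ($Z = \left(\left(0 + 3\right) - 1\right) 2 = \left(3 - 1\right) 2 = 2 \cdot 2 = 4$)
$\left(12 - 11\right) 45 Z = \left(12 - 11\right) 45 \cdot 4 = 1 \cdot 45 \cdot 4 = 45 \cdot 4 = 180$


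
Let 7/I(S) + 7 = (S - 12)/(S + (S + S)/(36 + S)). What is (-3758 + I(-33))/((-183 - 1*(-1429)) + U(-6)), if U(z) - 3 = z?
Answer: -255621/84524 ≈ -3.0242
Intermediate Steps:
U(z) = 3 + z
I(S) = 7/(-7 + (-12 + S)/(S + 2*S/(36 + S))) (I(S) = 7/(-7 + (S - 12)/(S + (S + S)/(36 + S))) = 7/(-7 + (-12 + S)/(S + (2*S)/(36 + S))) = 7/(-7 + (-12 + S)/(S + 2*S/(36 + S))))
(-3758 + I(-33))/((-183 - 1*(-1429)) + U(-6)) = (-3758 - 7*(-33)*(38 - 33)/(432 + 6*(-33)**2 + 242*(-33)))/((-183 - 1*(-1429)) + (3 - 6)) = (-3758 - 7*(-33)*5/(432 + 6*1089 - 7986))/((-183 + 1429) - 3) = (-3758 - 7*(-33)*5/(432 + 6534 - 7986))/(1246 - 3) = (-3758 - 7*(-33)*5/(-1020))/1243 = (-3758 - 7*(-33)*(-1/1020)*5)*(1/1243) = (-3758 - 77/68)*(1/1243) = -255621/68*1/1243 = -255621/84524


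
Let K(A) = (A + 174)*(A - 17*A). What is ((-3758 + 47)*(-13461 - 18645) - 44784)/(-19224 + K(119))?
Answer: -59550291/288548 ≈ -206.38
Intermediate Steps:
K(A) = -16*A*(174 + A) (K(A) = (174 + A)*(-16*A) = -16*A*(174 + A))
((-3758 + 47)*(-13461 - 18645) - 44784)/(-19224 + K(119)) = ((-3758 + 47)*(-13461 - 18645) - 44784)/(-19224 - 16*119*(174 + 119)) = (-3711*(-32106) - 44784)/(-19224 - 16*119*293) = (119145366 - 44784)/(-19224 - 557872) = 119100582/(-577096) = 119100582*(-1/577096) = -59550291/288548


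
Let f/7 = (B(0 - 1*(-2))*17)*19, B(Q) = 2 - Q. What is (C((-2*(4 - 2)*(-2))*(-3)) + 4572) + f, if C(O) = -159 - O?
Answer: 4437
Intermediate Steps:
f = 0 (f = 7*(((2 - (0 - 1*(-2)))*17)*19) = 7*(((2 - (0 + 2))*17)*19) = 7*(((2 - 1*2)*17)*19) = 7*(((2 - 2)*17)*19) = 7*((0*17)*19) = 7*(0*19) = 7*0 = 0)
(C((-2*(4 - 2)*(-2))*(-3)) + 4572) + f = ((-159 - -2*(4 - 2)*(-2)*(-3)) + 4572) + 0 = ((-159 - -2*2*(-2)*(-3)) + 4572) + 0 = ((-159 - (-4*(-2))*(-3)) + 4572) + 0 = ((-159 - 8*(-3)) + 4572) + 0 = ((-159 - 1*(-24)) + 4572) + 0 = ((-159 + 24) + 4572) + 0 = (-135 + 4572) + 0 = 4437 + 0 = 4437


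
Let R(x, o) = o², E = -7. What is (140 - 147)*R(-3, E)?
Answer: -343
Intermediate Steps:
(140 - 147)*R(-3, E) = (140 - 147)*(-7)² = -7*49 = -343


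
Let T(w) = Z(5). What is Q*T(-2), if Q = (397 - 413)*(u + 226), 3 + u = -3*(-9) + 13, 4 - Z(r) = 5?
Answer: 4208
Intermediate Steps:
Z(r) = -1 (Z(r) = 4 - 1*5 = 4 - 5 = -1)
u = 37 (u = -3 + (-3*(-9) + 13) = -3 + (27 + 13) = -3 + 40 = 37)
T(w) = -1
Q = -4208 (Q = (397 - 413)*(37 + 226) = -16*263 = -4208)
Q*T(-2) = -4208*(-1) = 4208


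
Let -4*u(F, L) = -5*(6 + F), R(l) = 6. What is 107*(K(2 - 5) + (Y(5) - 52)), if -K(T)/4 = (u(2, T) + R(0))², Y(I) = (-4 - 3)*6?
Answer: -119626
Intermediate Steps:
u(F, L) = 15/2 + 5*F/4 (u(F, L) = -(-5)*(6 + F)/4 = -(-30 - 5*F)/4 = 15/2 + 5*F/4)
Y(I) = -42 (Y(I) = -7*6 = -42)
K(T) = -1024 (K(T) = -4*((15/2 + (5/4)*2) + 6)² = -4*((15/2 + 5/2) + 6)² = -4*(10 + 6)² = -4*16² = -4*256 = -1024)
107*(K(2 - 5) + (Y(5) - 52)) = 107*(-1024 + (-42 - 52)) = 107*(-1024 - 94) = 107*(-1118) = -119626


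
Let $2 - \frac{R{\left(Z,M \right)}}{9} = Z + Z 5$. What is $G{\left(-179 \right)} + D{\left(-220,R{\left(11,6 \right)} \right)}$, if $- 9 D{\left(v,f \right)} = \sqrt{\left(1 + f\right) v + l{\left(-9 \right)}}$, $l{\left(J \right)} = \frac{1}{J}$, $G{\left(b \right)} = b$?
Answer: $-179 - \frac{\sqrt{1138499}}{27} \approx -218.52$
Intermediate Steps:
$R{\left(Z,M \right)} = 18 - 54 Z$ ($R{\left(Z,M \right)} = 18 - 9 \left(Z + Z 5\right) = 18 - 9 \left(Z + 5 Z\right) = 18 - 9 \cdot 6 Z = 18 - 54 Z$)
$D{\left(v,f \right)} = - \frac{\sqrt{- \frac{1}{9} + v \left(1 + f\right)}}{9}$ ($D{\left(v,f \right)} = - \frac{\sqrt{\left(1 + f\right) v + \frac{1}{-9}}}{9} = - \frac{\sqrt{v \left(1 + f\right) - \frac{1}{9}}}{9} = - \frac{\sqrt{- \frac{1}{9} + v \left(1 + f\right)}}{9}$)
$G{\left(-179 \right)} + D{\left(-220,R{\left(11,6 \right)} \right)} = -179 - \frac{\sqrt{-1 + 9 \left(-220\right) + 9 \left(18 - 594\right) \left(-220\right)}}{27} = -179 - \frac{\sqrt{-1 - 1980 + 9 \left(18 - 594\right) \left(-220\right)}}{27} = -179 - \frac{\sqrt{-1 - 1980 + 9 \left(-576\right) \left(-220\right)}}{27} = -179 - \frac{\sqrt{-1 - 1980 + 1140480}}{27} = -179 - \frac{\sqrt{1138499}}{27}$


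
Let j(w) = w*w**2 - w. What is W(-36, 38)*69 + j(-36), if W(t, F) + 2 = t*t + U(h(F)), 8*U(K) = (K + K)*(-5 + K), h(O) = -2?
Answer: 85815/2 ≈ 42908.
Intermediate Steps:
U(K) = K*(-5 + K)/4 (U(K) = ((K + K)*(-5 + K))/8 = ((2*K)*(-5 + K))/8 = (2*K*(-5 + K))/8 = K*(-5 + K)/4)
W(t, F) = 3/2 + t**2 (W(t, F) = -2 + (t*t + (1/4)*(-2)*(-5 - 2)) = -2 + (t**2 + (1/4)*(-2)*(-7)) = -2 + (t**2 + 7/2) = -2 + (7/2 + t**2) = 3/2 + t**2)
j(w) = w**3 - w
W(-36, 38)*69 + j(-36) = (3/2 + (-36)**2)*69 + ((-36)**3 - 1*(-36)) = (3/2 + 1296)*69 + (-46656 + 36) = (2595/2)*69 - 46620 = 179055/2 - 46620 = 85815/2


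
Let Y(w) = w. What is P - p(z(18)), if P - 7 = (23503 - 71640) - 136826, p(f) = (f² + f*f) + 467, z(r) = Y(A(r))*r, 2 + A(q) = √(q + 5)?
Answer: -202919 + 2592*√23 ≈ -1.9049e+5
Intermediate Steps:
A(q) = -2 + √(5 + q) (A(q) = -2 + √(q + 5) = -2 + √(5 + q))
z(r) = r*(-2 + √(5 + r)) (z(r) = (-2 + √(5 + r))*r = r*(-2 + √(5 + r)))
p(f) = 467 + 2*f² (p(f) = (f² + f²) + 467 = 2*f² + 467 = 467 + 2*f²)
P = -184956 (P = 7 + ((23503 - 71640) - 136826) = 7 + (-48137 - 136826) = 7 - 184963 = -184956)
P - p(z(18)) = -184956 - (467 + 2*(18*(-2 + √(5 + 18)))²) = -184956 - (467 + 2*(18*(-2 + √23))²) = -184956 - (467 + 2*(-36 + 18*√23)²) = -184956 + (-467 - 2*(-36 + 18*√23)²) = -185423 - 2*(-36 + 18*√23)²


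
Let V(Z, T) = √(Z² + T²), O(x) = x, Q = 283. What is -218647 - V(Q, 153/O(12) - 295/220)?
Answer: -218647 - √38826077/22 ≈ -2.1893e+5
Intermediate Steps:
V(Z, T) = √(T² + Z²)
-218647 - V(Q, 153/O(12) - 295/220) = -218647 - √((153/12 - 295/220)² + 283²) = -218647 - √((153*(1/12) - 295*1/220)² + 80089) = -218647 - √((51/4 - 59/44)² + 80089) = -218647 - √((251/22)² + 80089) = -218647 - √(63001/484 + 80089) = -218647 - √(38826077/484) = -218647 - √38826077/22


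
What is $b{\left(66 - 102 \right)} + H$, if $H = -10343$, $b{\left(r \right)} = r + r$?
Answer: $-10415$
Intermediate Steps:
$b{\left(r \right)} = 2 r$
$b{\left(66 - 102 \right)} + H = 2 \left(66 - 102\right) - 10343 = 2 \left(-36\right) - 10343 = -72 - 10343 = -10415$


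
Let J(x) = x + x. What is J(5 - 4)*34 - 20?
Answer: 48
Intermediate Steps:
J(x) = 2*x
J(5 - 4)*34 - 20 = (2*(5 - 4))*34 - 20 = (2*1)*34 - 20 = 2*34 - 20 = 68 - 20 = 48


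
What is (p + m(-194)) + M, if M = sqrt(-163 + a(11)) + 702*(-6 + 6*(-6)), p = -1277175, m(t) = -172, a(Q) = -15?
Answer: -1306831 + I*sqrt(178) ≈ -1.3068e+6 + 13.342*I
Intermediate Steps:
M = -29484 + I*sqrt(178) (M = sqrt(-163 - 15) + 702*(-6 + 6*(-6)) = sqrt(-178) + 702*(-6 - 36) = I*sqrt(178) + 702*(-42) = I*sqrt(178) - 29484 = -29484 + I*sqrt(178) ≈ -29484.0 + 13.342*I)
(p + m(-194)) + M = (-1277175 - 172) + (-29484 + I*sqrt(178)) = -1277347 + (-29484 + I*sqrt(178)) = -1306831 + I*sqrt(178)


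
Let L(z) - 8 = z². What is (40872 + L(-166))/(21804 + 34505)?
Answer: 68436/56309 ≈ 1.2154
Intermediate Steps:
L(z) = 8 + z²
(40872 + L(-166))/(21804 + 34505) = (40872 + (8 + (-166)²))/(21804 + 34505) = (40872 + (8 + 27556))/56309 = (40872 + 27564)*(1/56309) = 68436*(1/56309) = 68436/56309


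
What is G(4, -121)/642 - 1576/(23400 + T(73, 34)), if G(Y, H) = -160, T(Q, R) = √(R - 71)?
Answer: 8*(-10*√37 + 297237*I)/(321*(√37 - 23400*I)) ≈ -0.31657 + 1.7508e-5*I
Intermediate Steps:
T(Q, R) = √(-71 + R)
G(4, -121)/642 - 1576/(23400 + T(73, 34)) = -160/642 - 1576/(23400 + √(-71 + 34)) = -160*1/642 - 1576/(23400 + √(-37)) = -80/321 - 1576/(23400 + I*√37)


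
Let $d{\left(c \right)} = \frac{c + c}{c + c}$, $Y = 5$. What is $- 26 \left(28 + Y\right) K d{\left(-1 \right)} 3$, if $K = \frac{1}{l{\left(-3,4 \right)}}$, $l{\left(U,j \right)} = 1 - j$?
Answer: $858$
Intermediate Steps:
$d{\left(c \right)} = 1$ ($d{\left(c \right)} = \frac{2 c}{2 c} = 2 c \frac{1}{2 c} = 1$)
$K = - \frac{1}{3}$ ($K = \frac{1}{1 - 4} = \frac{1}{-3} = - \frac{1}{3} \approx -0.33333$)
$- 26 \left(28 + Y\right) K d{\left(-1 \right)} 3 = - 26 \left(28 + 5\right) \left(- \frac{1}{3}\right) 1 \cdot 3 = - 26 \cdot 33 \left(\left(- \frac{1}{3}\right) 3\right) = - 26 \cdot 33 \left(-1\right) = \left(-26\right) \left(-33\right) = 858$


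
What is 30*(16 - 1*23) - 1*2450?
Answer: -2660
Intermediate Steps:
30*(16 - 1*23) - 1*2450 = 30*(16 - 23) - 2450 = 30*(-7) - 2450 = -210 - 2450 = -2660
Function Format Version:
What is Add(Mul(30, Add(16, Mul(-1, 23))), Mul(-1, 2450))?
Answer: -2660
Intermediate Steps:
Add(Mul(30, Add(16, Mul(-1, 23))), Mul(-1, 2450)) = Add(Mul(30, Add(16, -23)), -2450) = Add(Mul(30, -7), -2450) = Add(-210, -2450) = -2660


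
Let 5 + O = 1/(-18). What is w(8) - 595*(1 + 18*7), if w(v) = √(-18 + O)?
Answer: -75565 + I*√830/6 ≈ -75565.0 + 4.8016*I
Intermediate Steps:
O = -91/18 (O = -5 + 1/(-18) = -5 - 1/18 = -91/18 ≈ -5.0556)
w(v) = I*√830/6 (w(v) = √(-18 - 91/18) = √(-415/18) = I*√830/6)
w(8) - 595*(1 + 18*7) = I*√830/6 - 595*(1 + 18*7) = I*√830/6 - 595*(1 + 126) = I*√830/6 - 595*127 = I*√830/6 - 75565 = -75565 + I*√830/6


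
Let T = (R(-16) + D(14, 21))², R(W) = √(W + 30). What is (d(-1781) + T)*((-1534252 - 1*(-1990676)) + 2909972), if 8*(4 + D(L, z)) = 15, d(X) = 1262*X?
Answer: -121061174070177/16 - 14307183*√14 ≈ -7.5664e+12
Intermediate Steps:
D(L, z) = -17/8 (D(L, z) = -4 + (⅛)*15 = -4 + 15/8 = -17/8)
R(W) = √(30 + W)
T = (-17/8 + √14)² (T = (√(30 - 16) - 17/8)² = (√14 - 17/8)² = (-17/8 + √14)² ≈ 2.6136)
(d(-1781) + T)*((-1534252 - 1*(-1990676)) + 2909972) = (1262*(-1781) + (1185/64 - 17*√14/4))*((-1534252 - 1*(-1990676)) + 2909972) = (-2247622 + (1185/64 - 17*√14/4))*((-1534252 + 1990676) + 2909972) = (-143846623/64 - 17*√14/4)*(456424 + 2909972) = (-143846623/64 - 17*√14/4)*3366396 = -121061174070177/16 - 14307183*√14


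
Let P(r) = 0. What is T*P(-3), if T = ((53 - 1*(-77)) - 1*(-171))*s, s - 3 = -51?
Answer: 0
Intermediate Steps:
s = -48 (s = 3 - 51 = -48)
T = -14448 (T = ((53 - 1*(-77)) - 1*(-171))*(-48) = ((53 + 77) + 171)*(-48) = (130 + 171)*(-48) = 301*(-48) = -14448)
T*P(-3) = -14448*0 = 0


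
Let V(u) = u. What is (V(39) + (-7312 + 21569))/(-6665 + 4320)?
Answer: -14296/2345 ≈ -6.0964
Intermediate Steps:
(V(39) + (-7312 + 21569))/(-6665 + 4320) = (39 + (-7312 + 21569))/(-6665 + 4320) = (39 + 14257)/(-2345) = 14296*(-1/2345) = -14296/2345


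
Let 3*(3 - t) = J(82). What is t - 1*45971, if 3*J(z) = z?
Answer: -413794/9 ≈ -45977.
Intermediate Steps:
J(z) = z/3
t = -55/9 (t = 3 - 82/9 = -55/9 ≈ -6.1111)
t - 1*45971 = -55/9 - 1*45971 = -55/9 - 45971 = -413794/9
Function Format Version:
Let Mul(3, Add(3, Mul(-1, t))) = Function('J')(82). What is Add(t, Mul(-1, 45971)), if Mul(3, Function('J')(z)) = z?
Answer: Rational(-413794, 9) ≈ -45977.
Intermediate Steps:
Function('J')(z) = Mul(Rational(1, 3), z)
t = Rational(-55, 9) (t = Add(3, Mul(Rational(-1, 3), Mul(Rational(1, 3), 82))) = Add(3, Mul(Rational(-1, 3), Rational(82, 3))) = Add(3, Rational(-82, 9)) = Rational(-55, 9) ≈ -6.1111)
Add(t, Mul(-1, 45971)) = Add(Rational(-55, 9), Mul(-1, 45971)) = Add(Rational(-55, 9), -45971) = Rational(-413794, 9)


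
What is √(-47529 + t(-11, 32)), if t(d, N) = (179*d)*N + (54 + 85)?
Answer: 17*I*√382 ≈ 332.26*I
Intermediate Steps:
t(d, N) = 139 + 179*N*d (t(d, N) = 179*N*d + 139 = 139 + 179*N*d)
√(-47529 + t(-11, 32)) = √(-47529 + (139 + 179*32*(-11))) = √(-47529 + (139 - 63008)) = √(-47529 - 62869) = √(-110398) = 17*I*√382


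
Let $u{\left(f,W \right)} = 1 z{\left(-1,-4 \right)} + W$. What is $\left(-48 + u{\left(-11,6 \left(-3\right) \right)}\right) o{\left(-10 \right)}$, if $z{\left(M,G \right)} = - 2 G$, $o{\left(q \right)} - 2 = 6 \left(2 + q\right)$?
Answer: $2668$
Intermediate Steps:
$o{\left(q \right)} = 14 + 6 q$ ($o{\left(q \right)} = 2 + 6 \left(2 + q\right) = 2 + \left(12 + 6 q\right) = 14 + 6 q$)
$u{\left(f,W \right)} = 8 + W$ ($u{\left(f,W \right)} = 1 \left(\left(-2\right) \left(-4\right)\right) + W = 1 \cdot 8 + W = 8 + W$)
$\left(-48 + u{\left(-11,6 \left(-3\right) \right)}\right) o{\left(-10 \right)} = \left(-48 + \left(8 + 6 \left(-3\right)\right)\right) \left(14 + 6 \left(-10\right)\right) = \left(-48 + \left(8 - 18\right)\right) \left(14 - 60\right) = \left(-48 - 10\right) \left(-46\right) = \left(-58\right) \left(-46\right) = 2668$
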